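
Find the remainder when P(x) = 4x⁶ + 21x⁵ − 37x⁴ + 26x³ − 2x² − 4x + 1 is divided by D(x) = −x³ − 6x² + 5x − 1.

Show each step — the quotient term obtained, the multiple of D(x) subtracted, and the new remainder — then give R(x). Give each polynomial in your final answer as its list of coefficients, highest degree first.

R = [0]

Step 1: lead(4x⁶ + 21x⁵ − 37x⁴ + 26x³ − 2x² − 4x + 1) ÷ lead(D) = 4x⁶ ÷ −x³ = −4x³. Subtract (−4x³)·D = 4x⁶ + 24x⁵ − 20x⁴ + 4x³. Remainder: −3x⁵ − 17x⁴ + 22x³ − 2x² − 4x + 1.
Step 2: lead(−3x⁵ − 17x⁴ + 22x³ − 2x² − 4x + 1) ÷ lead(D) = −3x⁵ ÷ −x³ = 3x². Subtract (3x²)·D = −3x⁵ − 18x⁴ + 15x³ − 3x². Remainder: x⁴ + 7x³ + x² − 4x + 1.
Step 3: lead(x⁴ + 7x³ + x² − 4x + 1) ÷ lead(D) = x⁴ ÷ −x³ = −x. Subtract (−x)·D = x⁴ + 6x³ − 5x² + x. Remainder: x³ + 6x² − 5x + 1.
Step 4: lead(x³ + 6x² − 5x + 1) ÷ lead(D) = x³ ÷ −x³ = −1. Subtract (−1)·D = x³ + 6x² − 5x + 1. Remainder: 0.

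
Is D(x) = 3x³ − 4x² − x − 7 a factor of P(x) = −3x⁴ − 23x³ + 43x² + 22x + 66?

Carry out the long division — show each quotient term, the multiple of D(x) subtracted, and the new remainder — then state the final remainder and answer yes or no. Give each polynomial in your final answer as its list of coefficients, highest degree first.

Step 1: lead(−3x⁴ − 23x³ + 43x² + 22x + 66) ÷ lead(D) = −3x⁴ ÷ 3x³ = −x. Subtract (−x)·D = −3x⁴ + 4x³ + x² + 7x. Remainder: −27x³ + 42x² + 15x + 66.
Step 2: lead(−27x³ + 42x² + 15x + 66) ÷ lead(D) = −27x³ ÷ 3x³ = −9. Subtract (−9)·D = −27x³ + 36x² + 9x + 63. Remainder: 6x² + 6x + 3.

R = [6, 6, 3], so D(x) is not a factor of P(x). no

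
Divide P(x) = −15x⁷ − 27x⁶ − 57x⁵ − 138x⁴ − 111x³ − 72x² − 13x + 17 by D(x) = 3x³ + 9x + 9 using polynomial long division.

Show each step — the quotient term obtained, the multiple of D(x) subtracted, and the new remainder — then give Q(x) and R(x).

Q(x) = −5x⁴ − 9x³ − 4x² − 4x + 2; R(x) = 5x − 1

Step 1: lead(−15x⁷ − 27x⁶ − 57x⁵ − 138x⁴ − 111x³ − 72x² − 13x + 17) ÷ lead(D) = −15x⁷ ÷ 3x³ = −5x⁴. Subtract (−5x⁴)·D = −15x⁷ − 45x⁵ − 45x⁴. Remainder: −27x⁶ − 12x⁵ − 93x⁴ − 111x³ − 72x² − 13x + 17.
Step 2: lead(−27x⁶ − 12x⁵ − 93x⁴ − 111x³ − 72x² − 13x + 17) ÷ lead(D) = −27x⁶ ÷ 3x³ = −9x³. Subtract (−9x³)·D = −27x⁶ − 81x⁴ − 81x³. Remainder: −12x⁵ − 12x⁴ − 30x³ − 72x² − 13x + 17.
Step 3: lead(−12x⁵ − 12x⁴ − 30x³ − 72x² − 13x + 17) ÷ lead(D) = −12x⁵ ÷ 3x³ = −4x². Subtract (−4x²)·D = −12x⁵ − 36x³ − 36x². Remainder: −12x⁴ + 6x³ − 36x² − 13x + 17.
Step 4: lead(−12x⁴ + 6x³ − 36x² − 13x + 17) ÷ lead(D) = −12x⁴ ÷ 3x³ = −4x. Subtract (−4x)·D = −12x⁴ − 36x² − 36x. Remainder: 6x³ + 23x + 17.
Step 5: lead(6x³ + 23x + 17) ÷ lead(D) = 6x³ ÷ 3x³ = 2. Subtract (2)·D = 6x³ + 18x + 18. Remainder: 5x − 1.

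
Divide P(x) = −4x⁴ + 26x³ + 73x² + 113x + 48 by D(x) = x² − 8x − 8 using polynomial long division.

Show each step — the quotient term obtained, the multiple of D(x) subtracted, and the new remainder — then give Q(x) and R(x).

Q(x) = −4x² − 6x − 7; R(x) = 9x − 8

Step 1: lead(−4x⁴ + 26x³ + 73x² + 113x + 48) ÷ lead(D) = −4x⁴ ÷ x² = −4x². Subtract (−4x²)·D = −4x⁴ + 32x³ + 32x². Remainder: −6x³ + 41x² + 113x + 48.
Step 2: lead(−6x³ + 41x² + 113x + 48) ÷ lead(D) = −6x³ ÷ x² = −6x. Subtract (−6x)·D = −6x³ + 48x² + 48x. Remainder: −7x² + 65x + 48.
Step 3: lead(−7x² + 65x + 48) ÷ lead(D) = −7x² ÷ x² = −7. Subtract (−7)·D = −7x² + 56x + 56. Remainder: 9x − 8.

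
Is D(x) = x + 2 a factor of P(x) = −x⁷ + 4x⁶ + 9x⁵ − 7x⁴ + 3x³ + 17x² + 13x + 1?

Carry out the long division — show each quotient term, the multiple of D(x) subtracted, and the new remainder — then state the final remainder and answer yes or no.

Step 1: lead(−x⁷ + 4x⁶ + 9x⁵ − 7x⁴ + 3x³ + 17x² + 13x + 1) ÷ lead(D) = −x⁷ ÷ x = −x⁶. Subtract (−x⁶)·D = −x⁷ − 2x⁶. Remainder: 6x⁶ + 9x⁵ − 7x⁴ + 3x³ + 17x² + 13x + 1.
Step 2: lead(6x⁶ + 9x⁵ − 7x⁴ + 3x³ + 17x² + 13x + 1) ÷ lead(D) = 6x⁶ ÷ x = 6x⁵. Subtract (6x⁵)·D = 6x⁶ + 12x⁵. Remainder: −3x⁵ − 7x⁴ + 3x³ + 17x² + 13x + 1.
Step 3: lead(−3x⁵ − 7x⁴ + 3x³ + 17x² + 13x + 1) ÷ lead(D) = −3x⁵ ÷ x = −3x⁴. Subtract (−3x⁴)·D = −3x⁵ − 6x⁴. Remainder: −x⁴ + 3x³ + 17x² + 13x + 1.
Step 4: lead(−x⁴ + 3x³ + 17x² + 13x + 1) ÷ lead(D) = −x⁴ ÷ x = −x³. Subtract (−x³)·D = −x⁴ − 2x³. Remainder: 5x³ + 17x² + 13x + 1.
Step 5: lead(5x³ + 17x² + 13x + 1) ÷ lead(D) = 5x³ ÷ x = 5x². Subtract (5x²)·D = 5x³ + 10x². Remainder: 7x² + 13x + 1.
Step 6: lead(7x² + 13x + 1) ÷ lead(D) = 7x² ÷ x = 7x. Subtract (7x)·D = 7x² + 14x. Remainder: −x + 1.
Step 7: lead(−x + 1) ÷ lead(D) = −x ÷ x = −1. Subtract (−1)·D = −x − 2. Remainder: 3.

R(x) = 3, so D(x) is not a factor of P(x). no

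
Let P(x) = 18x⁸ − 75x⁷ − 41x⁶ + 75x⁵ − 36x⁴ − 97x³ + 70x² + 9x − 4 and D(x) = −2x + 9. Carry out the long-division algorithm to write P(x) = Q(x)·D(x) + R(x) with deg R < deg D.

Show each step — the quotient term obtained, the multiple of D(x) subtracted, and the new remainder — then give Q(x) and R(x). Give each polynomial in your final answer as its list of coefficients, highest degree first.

Q = [-9, -3, 7, -6, -9, 8, 1, 0]; R = [-4]

Step 1: lead(18x⁸ − 75x⁷ − 41x⁶ + 75x⁵ − 36x⁴ − 97x³ + 70x² + 9x − 4) ÷ lead(D) = 18x⁸ ÷ −2x = −9x⁷. Subtract (−9x⁷)·D = 18x⁸ − 81x⁷. Remainder: 6x⁷ − 41x⁶ + 75x⁵ − 36x⁴ − 97x³ + 70x² + 9x − 4.
Step 2: lead(6x⁷ − 41x⁶ + 75x⁵ − 36x⁴ − 97x³ + 70x² + 9x − 4) ÷ lead(D) = 6x⁷ ÷ −2x = −3x⁶. Subtract (−3x⁶)·D = 6x⁷ − 27x⁶. Remainder: −14x⁶ + 75x⁵ − 36x⁴ − 97x³ + 70x² + 9x − 4.
Step 3: lead(−14x⁶ + 75x⁵ − 36x⁴ − 97x³ + 70x² + 9x − 4) ÷ lead(D) = −14x⁶ ÷ −2x = 7x⁵. Subtract (7x⁵)·D = −14x⁶ + 63x⁵. Remainder: 12x⁵ − 36x⁴ − 97x³ + 70x² + 9x − 4.
Step 4: lead(12x⁵ − 36x⁴ − 97x³ + 70x² + 9x − 4) ÷ lead(D) = 12x⁵ ÷ −2x = −6x⁴. Subtract (−6x⁴)·D = 12x⁵ − 54x⁴. Remainder: 18x⁴ − 97x³ + 70x² + 9x − 4.
Step 5: lead(18x⁴ − 97x³ + 70x² + 9x − 4) ÷ lead(D) = 18x⁴ ÷ −2x = −9x³. Subtract (−9x³)·D = 18x⁴ − 81x³. Remainder: −16x³ + 70x² + 9x − 4.
Step 6: lead(−16x³ + 70x² + 9x − 4) ÷ lead(D) = −16x³ ÷ −2x = 8x². Subtract (8x²)·D = −16x³ + 72x². Remainder: −2x² + 9x − 4.
Step 7: lead(−2x² + 9x − 4) ÷ lead(D) = −2x² ÷ −2x = x. Subtract (x)·D = −2x² + 9x. Remainder: −4.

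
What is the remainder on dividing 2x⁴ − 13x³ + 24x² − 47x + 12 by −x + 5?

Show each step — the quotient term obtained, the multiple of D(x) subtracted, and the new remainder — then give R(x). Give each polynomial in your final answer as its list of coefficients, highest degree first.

R = [2]

Step 1: lead(2x⁴ − 13x³ + 24x² − 47x + 12) ÷ lead(D) = 2x⁴ ÷ −x = −2x³. Subtract (−2x³)·D = 2x⁴ − 10x³. Remainder: −3x³ + 24x² − 47x + 12.
Step 2: lead(−3x³ + 24x² − 47x + 12) ÷ lead(D) = −3x³ ÷ −x = 3x². Subtract (3x²)·D = −3x³ + 15x². Remainder: 9x² − 47x + 12.
Step 3: lead(9x² − 47x + 12) ÷ lead(D) = 9x² ÷ −x = −9x. Subtract (−9x)·D = 9x² − 45x. Remainder: −2x + 12.
Step 4: lead(−2x + 12) ÷ lead(D) = −2x ÷ −x = 2. Subtract (2)·D = −2x + 10. Remainder: 2.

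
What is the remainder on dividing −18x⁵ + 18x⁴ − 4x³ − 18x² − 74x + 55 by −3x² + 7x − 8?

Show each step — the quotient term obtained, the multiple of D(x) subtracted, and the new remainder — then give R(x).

Step 1: lead(−18x⁵ + 18x⁴ − 4x³ − 18x² − 74x + 55) ÷ lead(D) = −18x⁵ ÷ −3x² = 6x³. Subtract (6x³)·D = −18x⁵ + 42x⁴ − 48x³. Remainder: −24x⁴ + 44x³ − 18x² − 74x + 55.
Step 2: lead(−24x⁴ + 44x³ − 18x² − 74x + 55) ÷ lead(D) = −24x⁴ ÷ −3x² = 8x². Subtract (8x²)·D = −24x⁴ + 56x³ − 64x². Remainder: −12x³ + 46x² − 74x + 55.
Step 3: lead(−12x³ + 46x² − 74x + 55) ÷ lead(D) = −12x³ ÷ −3x² = 4x. Subtract (4x)·D = −12x³ + 28x² − 32x. Remainder: 18x² − 42x + 55.
Step 4: lead(18x² − 42x + 55) ÷ lead(D) = 18x² ÷ −3x² = −6. Subtract (−6)·D = 18x² − 42x + 48. Remainder: 7.

R(x) = 7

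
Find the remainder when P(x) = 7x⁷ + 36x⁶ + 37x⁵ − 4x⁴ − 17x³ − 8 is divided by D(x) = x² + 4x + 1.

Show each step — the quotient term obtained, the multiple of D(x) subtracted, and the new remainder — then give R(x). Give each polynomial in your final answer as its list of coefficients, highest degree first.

Step 1: lead(7x⁷ + 36x⁶ + 37x⁵ − 4x⁴ − 17x³ − 8) ÷ lead(D) = 7x⁷ ÷ x² = 7x⁵. Subtract (7x⁵)·D = 7x⁷ + 28x⁶ + 7x⁵. Remainder: 8x⁶ + 30x⁵ − 4x⁴ − 17x³ − 8.
Step 2: lead(8x⁶ + 30x⁵ − 4x⁴ − 17x³ − 8) ÷ lead(D) = 8x⁶ ÷ x² = 8x⁴. Subtract (8x⁴)·D = 8x⁶ + 32x⁵ + 8x⁴. Remainder: −2x⁵ − 12x⁴ − 17x³ − 8.
Step 3: lead(−2x⁵ − 12x⁴ − 17x³ − 8) ÷ lead(D) = −2x⁵ ÷ x² = −2x³. Subtract (−2x³)·D = −2x⁵ − 8x⁴ − 2x³. Remainder: −4x⁴ − 15x³ − 8.
Step 4: lead(−4x⁴ − 15x³ − 8) ÷ lead(D) = −4x⁴ ÷ x² = −4x². Subtract (−4x²)·D = −4x⁴ − 16x³ − 4x². Remainder: x³ + 4x² − 8.
Step 5: lead(x³ + 4x² − 8) ÷ lead(D) = x³ ÷ x² = x. Subtract (x)·D = x³ + 4x² + x. Remainder: −x − 8.

R = [-1, -8]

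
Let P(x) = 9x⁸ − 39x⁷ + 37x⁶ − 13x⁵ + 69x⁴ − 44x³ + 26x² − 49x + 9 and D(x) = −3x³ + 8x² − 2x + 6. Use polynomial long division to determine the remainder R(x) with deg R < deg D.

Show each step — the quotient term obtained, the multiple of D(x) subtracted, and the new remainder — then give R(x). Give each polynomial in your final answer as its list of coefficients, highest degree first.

Step 1: lead(9x⁸ − 39x⁷ + 37x⁶ − 13x⁵ + 69x⁴ − 44x³ + 26x² − 49x + 9) ÷ lead(D) = 9x⁸ ÷ −3x³ = −3x⁵. Subtract (−3x⁵)·D = 9x⁸ − 24x⁷ + 6x⁶ − 18x⁵. Remainder: −15x⁷ + 31x⁶ + 5x⁵ + 69x⁴ − 44x³ + 26x² − 49x + 9.
Step 2: lead(−15x⁷ + 31x⁶ + 5x⁵ + 69x⁴ − 44x³ + 26x² − 49x + 9) ÷ lead(D) = −15x⁷ ÷ −3x³ = 5x⁴. Subtract (5x⁴)·D = −15x⁷ + 40x⁶ − 10x⁵ + 30x⁴. Remainder: −9x⁶ + 15x⁵ + 39x⁴ − 44x³ + 26x² − 49x + 9.
Step 3: lead(−9x⁶ + 15x⁵ + 39x⁴ − 44x³ + 26x² − 49x + 9) ÷ lead(D) = −9x⁶ ÷ −3x³ = 3x³. Subtract (3x³)·D = −9x⁶ + 24x⁵ − 6x⁴ + 18x³. Remainder: −9x⁵ + 45x⁴ − 62x³ + 26x² − 49x + 9.
Step 4: lead(−9x⁵ + 45x⁴ − 62x³ + 26x² − 49x + 9) ÷ lead(D) = −9x⁵ ÷ −3x³ = 3x². Subtract (3x²)·D = −9x⁵ + 24x⁴ − 6x³ + 18x². Remainder: 21x⁴ − 56x³ + 8x² − 49x + 9.
Step 5: lead(21x⁴ − 56x³ + 8x² − 49x + 9) ÷ lead(D) = 21x⁴ ÷ −3x³ = −7x. Subtract (−7x)·D = 21x⁴ − 56x³ + 14x² − 42x. Remainder: −6x² − 7x + 9.

R = [-6, -7, 9]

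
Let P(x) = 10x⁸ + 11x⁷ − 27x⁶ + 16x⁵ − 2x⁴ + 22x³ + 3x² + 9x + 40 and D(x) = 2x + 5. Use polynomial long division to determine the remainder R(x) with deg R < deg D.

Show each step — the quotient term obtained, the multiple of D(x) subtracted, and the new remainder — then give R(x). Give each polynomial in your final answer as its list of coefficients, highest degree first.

Step 1: lead(10x⁸ + 11x⁷ − 27x⁶ + 16x⁵ − 2x⁴ + 22x³ + 3x² + 9x + 40) ÷ lead(D) = 10x⁸ ÷ 2x = 5x⁷. Subtract (5x⁷)·D = 10x⁸ + 25x⁷. Remainder: −14x⁷ − 27x⁶ + 16x⁵ − 2x⁴ + 22x³ + 3x² + 9x + 40.
Step 2: lead(−14x⁷ − 27x⁶ + 16x⁵ − 2x⁴ + 22x³ + 3x² + 9x + 40) ÷ lead(D) = −14x⁷ ÷ 2x = −7x⁶. Subtract (−7x⁶)·D = −14x⁷ − 35x⁶. Remainder: 8x⁶ + 16x⁵ − 2x⁴ + 22x³ + 3x² + 9x + 40.
Step 3: lead(8x⁶ + 16x⁵ − 2x⁴ + 22x³ + 3x² + 9x + 40) ÷ lead(D) = 8x⁶ ÷ 2x = 4x⁵. Subtract (4x⁵)·D = 8x⁶ + 20x⁵. Remainder: −4x⁵ − 2x⁴ + 22x³ + 3x² + 9x + 40.
Step 4: lead(−4x⁵ − 2x⁴ + 22x³ + 3x² + 9x + 40) ÷ lead(D) = −4x⁵ ÷ 2x = −2x⁴. Subtract (−2x⁴)·D = −4x⁵ − 10x⁴. Remainder: 8x⁴ + 22x³ + 3x² + 9x + 40.
Step 5: lead(8x⁴ + 22x³ + 3x² + 9x + 40) ÷ lead(D) = 8x⁴ ÷ 2x = 4x³. Subtract (4x³)·D = 8x⁴ + 20x³. Remainder: 2x³ + 3x² + 9x + 40.
Step 6: lead(2x³ + 3x² + 9x + 40) ÷ lead(D) = 2x³ ÷ 2x = x². Subtract (x²)·D = 2x³ + 5x². Remainder: −2x² + 9x + 40.
Step 7: lead(−2x² + 9x + 40) ÷ lead(D) = −2x² ÷ 2x = −x. Subtract (−x)·D = −2x² − 5x. Remainder: 14x + 40.
Step 8: lead(14x + 40) ÷ lead(D) = 14x ÷ 2x = 7. Subtract (7)·D = 14x + 35. Remainder: 5.

R = [5]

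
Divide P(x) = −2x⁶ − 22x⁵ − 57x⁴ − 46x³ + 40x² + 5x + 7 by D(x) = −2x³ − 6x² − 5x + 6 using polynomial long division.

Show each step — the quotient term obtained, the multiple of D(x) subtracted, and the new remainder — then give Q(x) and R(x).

Q(x) = x³ + 8x² + 2x; R(x) = 2x² − 7x + 7

Step 1: lead(−2x⁶ − 22x⁵ − 57x⁴ − 46x³ + 40x² + 5x + 7) ÷ lead(D) = −2x⁶ ÷ −2x³ = x³. Subtract (x³)·D = −2x⁶ − 6x⁵ − 5x⁴ + 6x³. Remainder: −16x⁵ − 52x⁴ − 52x³ + 40x² + 5x + 7.
Step 2: lead(−16x⁵ − 52x⁴ − 52x³ + 40x² + 5x + 7) ÷ lead(D) = −16x⁵ ÷ −2x³ = 8x². Subtract (8x²)·D = −16x⁵ − 48x⁴ − 40x³ + 48x². Remainder: −4x⁴ − 12x³ − 8x² + 5x + 7.
Step 3: lead(−4x⁴ − 12x³ − 8x² + 5x + 7) ÷ lead(D) = −4x⁴ ÷ −2x³ = 2x. Subtract (2x)·D = −4x⁴ − 12x³ − 10x² + 12x. Remainder: 2x² − 7x + 7.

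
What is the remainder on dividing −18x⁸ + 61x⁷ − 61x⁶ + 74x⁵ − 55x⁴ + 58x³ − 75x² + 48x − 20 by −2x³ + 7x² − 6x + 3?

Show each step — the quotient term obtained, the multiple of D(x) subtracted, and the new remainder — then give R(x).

Step 1: lead(−18x⁸ + 61x⁷ − 61x⁶ + 74x⁵ − 55x⁴ + 58x³ − 75x² + 48x − 20) ÷ lead(D) = −18x⁸ ÷ −2x³ = 9x⁵. Subtract (9x⁵)·D = −18x⁸ + 63x⁷ − 54x⁶ + 27x⁵. Remainder: −2x⁷ − 7x⁶ + 47x⁵ − 55x⁴ + 58x³ − 75x² + 48x − 20.
Step 2: lead(−2x⁷ − 7x⁶ + 47x⁵ − 55x⁴ + 58x³ − 75x² + 48x − 20) ÷ lead(D) = −2x⁷ ÷ −2x³ = x⁴. Subtract (x⁴)·D = −2x⁷ + 7x⁶ − 6x⁵ + 3x⁴. Remainder: −14x⁶ + 53x⁵ − 58x⁴ + 58x³ − 75x² + 48x − 20.
Step 3: lead(−14x⁶ + 53x⁵ − 58x⁴ + 58x³ − 75x² + 48x − 20) ÷ lead(D) = −14x⁶ ÷ −2x³ = 7x³. Subtract (7x³)·D = −14x⁶ + 49x⁵ − 42x⁴ + 21x³. Remainder: 4x⁵ − 16x⁴ + 37x³ − 75x² + 48x − 20.
Step 4: lead(4x⁵ − 16x⁴ + 37x³ − 75x² + 48x − 20) ÷ lead(D) = 4x⁵ ÷ −2x³ = −2x². Subtract (−2x²)·D = 4x⁵ − 14x⁴ + 12x³ − 6x². Remainder: −2x⁴ + 25x³ − 69x² + 48x − 20.
Step 5: lead(−2x⁴ + 25x³ − 69x² + 48x − 20) ÷ lead(D) = −2x⁴ ÷ −2x³ = x. Subtract (x)·D = −2x⁴ + 7x³ − 6x² + 3x. Remainder: 18x³ − 63x² + 45x − 20.
Step 6: lead(18x³ − 63x² + 45x − 20) ÷ lead(D) = 18x³ ÷ −2x³ = −9. Subtract (−9)·D = 18x³ − 63x² + 54x − 27. Remainder: −9x + 7.

R(x) = −9x + 7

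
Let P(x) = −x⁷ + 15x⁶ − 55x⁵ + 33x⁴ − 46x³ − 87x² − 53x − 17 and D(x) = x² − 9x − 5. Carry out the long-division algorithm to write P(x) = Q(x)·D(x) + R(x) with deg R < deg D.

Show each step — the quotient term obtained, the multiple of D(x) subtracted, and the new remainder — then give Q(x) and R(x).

Step 1: lead(−x⁷ + 15x⁶ − 55x⁵ + 33x⁴ − 46x³ − 87x² − 53x − 17) ÷ lead(D) = −x⁷ ÷ x² = −x⁵. Subtract (−x⁵)·D = −x⁷ + 9x⁶ + 5x⁵. Remainder: 6x⁶ − 60x⁵ + 33x⁴ − 46x³ − 87x² − 53x − 17.
Step 2: lead(6x⁶ − 60x⁵ + 33x⁴ − 46x³ − 87x² − 53x − 17) ÷ lead(D) = 6x⁶ ÷ x² = 6x⁴. Subtract (6x⁴)·D = 6x⁶ − 54x⁵ − 30x⁴. Remainder: −6x⁵ + 63x⁴ − 46x³ − 87x² − 53x − 17.
Step 3: lead(−6x⁵ + 63x⁴ − 46x³ − 87x² − 53x − 17) ÷ lead(D) = −6x⁵ ÷ x² = −6x³. Subtract (−6x³)·D = −6x⁵ + 54x⁴ + 30x³. Remainder: 9x⁴ − 76x³ − 87x² − 53x − 17.
Step 4: lead(9x⁴ − 76x³ − 87x² − 53x − 17) ÷ lead(D) = 9x⁴ ÷ x² = 9x². Subtract (9x²)·D = 9x⁴ − 81x³ − 45x². Remainder: 5x³ − 42x² − 53x − 17.
Step 5: lead(5x³ − 42x² − 53x − 17) ÷ lead(D) = 5x³ ÷ x² = 5x. Subtract (5x)·D = 5x³ − 45x² − 25x. Remainder: 3x² − 28x − 17.
Step 6: lead(3x² − 28x − 17) ÷ lead(D) = 3x² ÷ x² = 3. Subtract (3)·D = 3x² − 27x − 15. Remainder: −x − 2.

Q(x) = −x⁵ + 6x⁴ − 6x³ + 9x² + 5x + 3; R(x) = −x − 2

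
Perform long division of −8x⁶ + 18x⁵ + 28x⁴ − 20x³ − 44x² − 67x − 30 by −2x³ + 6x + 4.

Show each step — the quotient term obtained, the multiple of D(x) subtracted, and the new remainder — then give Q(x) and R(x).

Q(x) = 4x³ − 9x² − 2x − 9; R(x) = 4x² − 5x + 6

Step 1: lead(−8x⁶ + 18x⁵ + 28x⁴ − 20x³ − 44x² − 67x − 30) ÷ lead(D) = −8x⁶ ÷ −2x³ = 4x³. Subtract (4x³)·D = −8x⁶ + 24x⁴ + 16x³. Remainder: 18x⁵ + 4x⁴ − 36x³ − 44x² − 67x − 30.
Step 2: lead(18x⁵ + 4x⁴ − 36x³ − 44x² − 67x − 30) ÷ lead(D) = 18x⁵ ÷ −2x³ = −9x². Subtract (−9x²)·D = 18x⁵ − 54x³ − 36x². Remainder: 4x⁴ + 18x³ − 8x² − 67x − 30.
Step 3: lead(4x⁴ + 18x³ − 8x² − 67x − 30) ÷ lead(D) = 4x⁴ ÷ −2x³ = −2x. Subtract (−2x)·D = 4x⁴ − 12x² − 8x. Remainder: 18x³ + 4x² − 59x − 30.
Step 4: lead(18x³ + 4x² − 59x − 30) ÷ lead(D) = 18x³ ÷ −2x³ = −9. Subtract (−9)·D = 18x³ − 54x − 36. Remainder: 4x² − 5x + 6.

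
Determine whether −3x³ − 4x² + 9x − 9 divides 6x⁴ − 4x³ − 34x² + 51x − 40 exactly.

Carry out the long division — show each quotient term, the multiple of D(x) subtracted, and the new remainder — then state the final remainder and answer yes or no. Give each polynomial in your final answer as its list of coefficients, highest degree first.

R = [-3, -4], so D(x) is not a factor of P(x). no

Step 1: lead(6x⁴ − 4x³ − 34x² + 51x − 40) ÷ lead(D) = 6x⁴ ÷ −3x³ = −2x. Subtract (−2x)·D = 6x⁴ + 8x³ − 18x² + 18x. Remainder: −12x³ − 16x² + 33x − 40.
Step 2: lead(−12x³ − 16x² + 33x − 40) ÷ lead(D) = −12x³ ÷ −3x³ = 4. Subtract (4)·D = −12x³ − 16x² + 36x − 36. Remainder: −3x − 4.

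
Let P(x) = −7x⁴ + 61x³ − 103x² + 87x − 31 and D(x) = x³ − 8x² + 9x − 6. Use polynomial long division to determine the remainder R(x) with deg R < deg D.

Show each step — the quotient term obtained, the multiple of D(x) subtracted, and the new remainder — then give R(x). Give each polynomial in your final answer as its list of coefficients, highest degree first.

Step 1: lead(−7x⁴ + 61x³ − 103x² + 87x − 31) ÷ lead(D) = −7x⁴ ÷ x³ = −7x. Subtract (−7x)·D = −7x⁴ + 56x³ − 63x² + 42x. Remainder: 5x³ − 40x² + 45x − 31.
Step 2: lead(5x³ − 40x² + 45x − 31) ÷ lead(D) = 5x³ ÷ x³ = 5. Subtract (5)·D = 5x³ − 40x² + 45x − 30. Remainder: −1.

R = [-1]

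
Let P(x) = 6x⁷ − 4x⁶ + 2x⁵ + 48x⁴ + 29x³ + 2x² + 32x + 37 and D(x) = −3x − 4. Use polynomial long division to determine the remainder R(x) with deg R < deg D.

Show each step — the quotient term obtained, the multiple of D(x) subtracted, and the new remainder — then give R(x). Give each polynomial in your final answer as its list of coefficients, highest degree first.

Step 1: lead(6x⁷ − 4x⁶ + 2x⁵ + 48x⁴ + 29x³ + 2x² + 32x + 37) ÷ lead(D) = 6x⁷ ÷ −3x = −2x⁶. Subtract (−2x⁶)·D = 6x⁷ + 8x⁶. Remainder: −12x⁶ + 2x⁵ + 48x⁴ + 29x³ + 2x² + 32x + 37.
Step 2: lead(−12x⁶ + 2x⁵ + 48x⁴ + 29x³ + 2x² + 32x + 37) ÷ lead(D) = −12x⁶ ÷ −3x = 4x⁵. Subtract (4x⁵)·D = −12x⁶ − 16x⁵. Remainder: 18x⁵ + 48x⁴ + 29x³ + 2x² + 32x + 37.
Step 3: lead(18x⁵ + 48x⁴ + 29x³ + 2x² + 32x + 37) ÷ lead(D) = 18x⁵ ÷ −3x = −6x⁴. Subtract (−6x⁴)·D = 18x⁵ + 24x⁴. Remainder: 24x⁴ + 29x³ + 2x² + 32x + 37.
Step 4: lead(24x⁴ + 29x³ + 2x² + 32x + 37) ÷ lead(D) = 24x⁴ ÷ −3x = −8x³. Subtract (−8x³)·D = 24x⁴ + 32x³. Remainder: −3x³ + 2x² + 32x + 37.
Step 5: lead(−3x³ + 2x² + 32x + 37) ÷ lead(D) = −3x³ ÷ −3x = x². Subtract (x²)·D = −3x³ − 4x². Remainder: 6x² + 32x + 37.
Step 6: lead(6x² + 32x + 37) ÷ lead(D) = 6x² ÷ −3x = −2x. Subtract (−2x)·D = 6x² + 8x. Remainder: 24x + 37.
Step 7: lead(24x + 37) ÷ lead(D) = 24x ÷ −3x = −8. Subtract (−8)·D = 24x + 32. Remainder: 5.

R = [5]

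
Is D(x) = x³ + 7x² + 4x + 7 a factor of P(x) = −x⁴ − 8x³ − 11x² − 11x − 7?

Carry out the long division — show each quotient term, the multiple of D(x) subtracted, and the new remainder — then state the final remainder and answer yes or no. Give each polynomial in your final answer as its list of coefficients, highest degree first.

Step 1: lead(−x⁴ − 8x³ − 11x² − 11x − 7) ÷ lead(D) = −x⁴ ÷ x³ = −x. Subtract (−x)·D = −x⁴ − 7x³ − 4x² − 7x. Remainder: −x³ − 7x² − 4x − 7.
Step 2: lead(−x³ − 7x² − 4x − 7) ÷ lead(D) = −x³ ÷ x³ = −1. Subtract (−1)·D = −x³ − 7x² − 4x − 7. Remainder: 0.

R = [0], so D(x) is a factor of P(x). yes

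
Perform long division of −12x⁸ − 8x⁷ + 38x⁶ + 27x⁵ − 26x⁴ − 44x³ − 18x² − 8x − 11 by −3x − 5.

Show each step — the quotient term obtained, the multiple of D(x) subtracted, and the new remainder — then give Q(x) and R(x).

Step 1: lead(−12x⁸ − 8x⁷ + 38x⁶ + 27x⁵ − 26x⁴ − 44x³ − 18x² − 8x − 11) ÷ lead(D) = −12x⁸ ÷ −3x = 4x⁷. Subtract (4x⁷)·D = −12x⁸ − 20x⁷. Remainder: 12x⁷ + 38x⁶ + 27x⁵ − 26x⁴ − 44x³ − 18x² − 8x − 11.
Step 2: lead(12x⁷ + 38x⁶ + 27x⁵ − 26x⁴ − 44x³ − 18x² − 8x − 11) ÷ lead(D) = 12x⁷ ÷ −3x = −4x⁶. Subtract (−4x⁶)·D = 12x⁷ + 20x⁶. Remainder: 18x⁶ + 27x⁵ − 26x⁴ − 44x³ − 18x² − 8x − 11.
Step 3: lead(18x⁶ + 27x⁵ − 26x⁴ − 44x³ − 18x² − 8x − 11) ÷ lead(D) = 18x⁶ ÷ −3x = −6x⁵. Subtract (−6x⁵)·D = 18x⁶ + 30x⁵. Remainder: −3x⁵ − 26x⁴ − 44x³ − 18x² − 8x − 11.
Step 4: lead(−3x⁵ − 26x⁴ − 44x³ − 18x² − 8x − 11) ÷ lead(D) = −3x⁵ ÷ −3x = x⁴. Subtract (x⁴)·D = −3x⁵ − 5x⁴. Remainder: −21x⁴ − 44x³ − 18x² − 8x − 11.
Step 5: lead(−21x⁴ − 44x³ − 18x² − 8x − 11) ÷ lead(D) = −21x⁴ ÷ −3x = 7x³. Subtract (7x³)·D = −21x⁴ − 35x³. Remainder: −9x³ − 18x² − 8x − 11.
Step 6: lead(−9x³ − 18x² − 8x − 11) ÷ lead(D) = −9x³ ÷ −3x = 3x². Subtract (3x²)·D = −9x³ − 15x². Remainder: −3x² − 8x − 11.
Step 7: lead(−3x² − 8x − 11) ÷ lead(D) = −3x² ÷ −3x = x. Subtract (x)·D = −3x² − 5x. Remainder: −3x − 11.
Step 8: lead(−3x − 11) ÷ lead(D) = −3x ÷ −3x = 1. Subtract (1)·D = −3x − 5. Remainder: −6.

Q(x) = 4x⁷ − 4x⁶ − 6x⁵ + x⁴ + 7x³ + 3x² + x + 1; R(x) = −6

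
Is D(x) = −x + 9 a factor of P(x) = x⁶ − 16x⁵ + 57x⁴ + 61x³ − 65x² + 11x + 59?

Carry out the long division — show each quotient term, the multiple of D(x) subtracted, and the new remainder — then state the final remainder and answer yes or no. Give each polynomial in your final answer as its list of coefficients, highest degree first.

Step 1: lead(x⁶ − 16x⁵ + 57x⁴ + 61x³ − 65x² + 11x + 59) ÷ lead(D) = x⁶ ÷ −x = −x⁵. Subtract (−x⁵)·D = x⁶ − 9x⁵. Remainder: −7x⁵ + 57x⁴ + 61x³ − 65x² + 11x + 59.
Step 2: lead(−7x⁵ + 57x⁴ + 61x³ − 65x² + 11x + 59) ÷ lead(D) = −7x⁵ ÷ −x = 7x⁴. Subtract (7x⁴)·D = −7x⁵ + 63x⁴. Remainder: −6x⁴ + 61x³ − 65x² + 11x + 59.
Step 3: lead(−6x⁴ + 61x³ − 65x² + 11x + 59) ÷ lead(D) = −6x⁴ ÷ −x = 6x³. Subtract (6x³)·D = −6x⁴ + 54x³. Remainder: 7x³ − 65x² + 11x + 59.
Step 4: lead(7x³ − 65x² + 11x + 59) ÷ lead(D) = 7x³ ÷ −x = −7x². Subtract (−7x²)·D = 7x³ − 63x². Remainder: −2x² + 11x + 59.
Step 5: lead(−2x² + 11x + 59) ÷ lead(D) = −2x² ÷ −x = 2x. Subtract (2x)·D = −2x² + 18x. Remainder: −7x + 59.
Step 6: lead(−7x + 59) ÷ lead(D) = −7x ÷ −x = 7. Subtract (7)·D = −7x + 63. Remainder: −4.

R = [-4], so D(x) is not a factor of P(x). no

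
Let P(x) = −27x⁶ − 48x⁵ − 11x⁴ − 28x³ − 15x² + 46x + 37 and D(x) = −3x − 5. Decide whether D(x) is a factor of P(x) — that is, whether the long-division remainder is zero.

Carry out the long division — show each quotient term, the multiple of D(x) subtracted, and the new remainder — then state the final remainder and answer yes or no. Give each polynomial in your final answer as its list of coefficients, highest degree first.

R = [2], so D(x) is not a factor of P(x). no

Step 1: lead(−27x⁶ − 48x⁵ − 11x⁴ − 28x³ − 15x² + 46x + 37) ÷ lead(D) = −27x⁶ ÷ −3x = 9x⁵. Subtract (9x⁵)·D = −27x⁶ − 45x⁵. Remainder: −3x⁵ − 11x⁴ − 28x³ − 15x² + 46x + 37.
Step 2: lead(−3x⁵ − 11x⁴ − 28x³ − 15x² + 46x + 37) ÷ lead(D) = −3x⁵ ÷ −3x = x⁴. Subtract (x⁴)·D = −3x⁵ − 5x⁴. Remainder: −6x⁴ − 28x³ − 15x² + 46x + 37.
Step 3: lead(−6x⁴ − 28x³ − 15x² + 46x + 37) ÷ lead(D) = −6x⁴ ÷ −3x = 2x³. Subtract (2x³)·D = −6x⁴ − 10x³. Remainder: −18x³ − 15x² + 46x + 37.
Step 4: lead(−18x³ − 15x² + 46x + 37) ÷ lead(D) = −18x³ ÷ −3x = 6x². Subtract (6x²)·D = −18x³ − 30x². Remainder: 15x² + 46x + 37.
Step 5: lead(15x² + 46x + 37) ÷ lead(D) = 15x² ÷ −3x = −5x. Subtract (−5x)·D = 15x² + 25x. Remainder: 21x + 37.
Step 6: lead(21x + 37) ÷ lead(D) = 21x ÷ −3x = −7. Subtract (−7)·D = 21x + 35. Remainder: 2.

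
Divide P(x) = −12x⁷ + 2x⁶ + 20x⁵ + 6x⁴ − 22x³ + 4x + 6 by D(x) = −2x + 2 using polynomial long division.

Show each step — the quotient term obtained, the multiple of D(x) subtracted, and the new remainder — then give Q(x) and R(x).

Q(x) = 6x⁶ + 5x⁵ − 5x⁴ − 8x³ + 3x² + 3x + 1; R(x) = 4

Step 1: lead(−12x⁷ + 2x⁶ + 20x⁵ + 6x⁴ − 22x³ + 4x + 6) ÷ lead(D) = −12x⁷ ÷ −2x = 6x⁶. Subtract (6x⁶)·D = −12x⁷ + 12x⁶. Remainder: −10x⁶ + 20x⁵ + 6x⁴ − 22x³ + 4x + 6.
Step 2: lead(−10x⁶ + 20x⁵ + 6x⁴ − 22x³ + 4x + 6) ÷ lead(D) = −10x⁶ ÷ −2x = 5x⁵. Subtract (5x⁵)·D = −10x⁶ + 10x⁵. Remainder: 10x⁵ + 6x⁴ − 22x³ + 4x + 6.
Step 3: lead(10x⁵ + 6x⁴ − 22x³ + 4x + 6) ÷ lead(D) = 10x⁵ ÷ −2x = −5x⁴. Subtract (−5x⁴)·D = 10x⁵ − 10x⁴. Remainder: 16x⁴ − 22x³ + 4x + 6.
Step 4: lead(16x⁴ − 22x³ + 4x + 6) ÷ lead(D) = 16x⁴ ÷ −2x = −8x³. Subtract (−8x³)·D = 16x⁴ − 16x³. Remainder: −6x³ + 4x + 6.
Step 5: lead(−6x³ + 4x + 6) ÷ lead(D) = −6x³ ÷ −2x = 3x². Subtract (3x²)·D = −6x³ + 6x². Remainder: −6x² + 4x + 6.
Step 6: lead(−6x² + 4x + 6) ÷ lead(D) = −6x² ÷ −2x = 3x. Subtract (3x)·D = −6x² + 6x. Remainder: −2x + 6.
Step 7: lead(−2x + 6) ÷ lead(D) = −2x ÷ −2x = 1. Subtract (1)·D = −2x + 2. Remainder: 4.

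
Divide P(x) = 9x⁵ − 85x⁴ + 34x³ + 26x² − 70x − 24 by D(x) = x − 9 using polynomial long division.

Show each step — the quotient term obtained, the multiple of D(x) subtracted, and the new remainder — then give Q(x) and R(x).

Step 1: lead(9x⁵ − 85x⁴ + 34x³ + 26x² − 70x − 24) ÷ lead(D) = 9x⁵ ÷ x = 9x⁴. Subtract (9x⁴)·D = 9x⁵ − 81x⁴. Remainder: −4x⁴ + 34x³ + 26x² − 70x − 24.
Step 2: lead(−4x⁴ + 34x³ + 26x² − 70x − 24) ÷ lead(D) = −4x⁴ ÷ x = −4x³. Subtract (−4x³)·D = −4x⁴ + 36x³. Remainder: −2x³ + 26x² − 70x − 24.
Step 3: lead(−2x³ + 26x² − 70x − 24) ÷ lead(D) = −2x³ ÷ x = −2x². Subtract (−2x²)·D = −2x³ + 18x². Remainder: 8x² − 70x − 24.
Step 4: lead(8x² − 70x − 24) ÷ lead(D) = 8x² ÷ x = 8x. Subtract (8x)·D = 8x² − 72x. Remainder: 2x − 24.
Step 5: lead(2x − 24) ÷ lead(D) = 2x ÷ x = 2. Subtract (2)·D = 2x − 18. Remainder: −6.

Q(x) = 9x⁴ − 4x³ − 2x² + 8x + 2; R(x) = −6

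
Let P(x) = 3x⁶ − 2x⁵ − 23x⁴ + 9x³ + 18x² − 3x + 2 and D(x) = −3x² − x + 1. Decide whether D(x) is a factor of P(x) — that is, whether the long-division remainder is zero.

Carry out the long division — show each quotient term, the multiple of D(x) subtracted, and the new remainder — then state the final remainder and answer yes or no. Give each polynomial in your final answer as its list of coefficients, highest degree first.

Step 1: lead(3x⁶ − 2x⁵ − 23x⁴ + 9x³ + 18x² − 3x + 2) ÷ lead(D) = 3x⁶ ÷ −3x² = −x⁴. Subtract (−x⁴)·D = 3x⁶ + x⁵ − x⁴. Remainder: −3x⁵ − 22x⁴ + 9x³ + 18x² − 3x + 2.
Step 2: lead(−3x⁵ − 22x⁴ + 9x³ + 18x² − 3x + 2) ÷ lead(D) = −3x⁵ ÷ −3x² = x³. Subtract (x³)·D = −3x⁵ − x⁴ + x³. Remainder: −21x⁴ + 8x³ + 18x² − 3x + 2.
Step 3: lead(−21x⁴ + 8x³ + 18x² − 3x + 2) ÷ lead(D) = −21x⁴ ÷ −3x² = 7x². Subtract (7x²)·D = −21x⁴ − 7x³ + 7x². Remainder: 15x³ + 11x² − 3x + 2.
Step 4: lead(15x³ + 11x² − 3x + 2) ÷ lead(D) = 15x³ ÷ −3x² = −5x. Subtract (−5x)·D = 15x³ + 5x² − 5x. Remainder: 6x² + 2x + 2.
Step 5: lead(6x² + 2x + 2) ÷ lead(D) = 6x² ÷ −3x² = −2. Subtract (−2)·D = 6x² + 2x − 2. Remainder: 4.

R = [4], so D(x) is not a factor of P(x). no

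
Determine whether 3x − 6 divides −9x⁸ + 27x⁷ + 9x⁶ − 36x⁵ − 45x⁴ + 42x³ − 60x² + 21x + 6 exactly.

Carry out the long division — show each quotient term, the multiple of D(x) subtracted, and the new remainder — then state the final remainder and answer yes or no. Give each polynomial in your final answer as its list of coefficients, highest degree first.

Step 1: lead(−9x⁸ + 27x⁷ + 9x⁶ − 36x⁵ − 45x⁴ + 42x³ − 60x² + 21x + 6) ÷ lead(D) = −9x⁸ ÷ 3x = −3x⁷. Subtract (−3x⁷)·D = −9x⁸ + 18x⁷. Remainder: 9x⁷ + 9x⁶ − 36x⁵ − 45x⁴ + 42x³ − 60x² + 21x + 6.
Step 2: lead(9x⁷ + 9x⁶ − 36x⁵ − 45x⁴ + 42x³ − 60x² + 21x + 6) ÷ lead(D) = 9x⁷ ÷ 3x = 3x⁶. Subtract (3x⁶)·D = 9x⁷ − 18x⁶. Remainder: 27x⁶ − 36x⁵ − 45x⁴ + 42x³ − 60x² + 21x + 6.
Step 3: lead(27x⁶ − 36x⁵ − 45x⁴ + 42x³ − 60x² + 21x + 6) ÷ lead(D) = 27x⁶ ÷ 3x = 9x⁵. Subtract (9x⁵)·D = 27x⁶ − 54x⁵. Remainder: 18x⁵ − 45x⁴ + 42x³ − 60x² + 21x + 6.
Step 4: lead(18x⁵ − 45x⁴ + 42x³ − 60x² + 21x + 6) ÷ lead(D) = 18x⁵ ÷ 3x = 6x⁴. Subtract (6x⁴)·D = 18x⁵ − 36x⁴. Remainder: −9x⁴ + 42x³ − 60x² + 21x + 6.
Step 5: lead(−9x⁴ + 42x³ − 60x² + 21x + 6) ÷ lead(D) = −9x⁴ ÷ 3x = −3x³. Subtract (−3x³)·D = −9x⁴ + 18x³. Remainder: 24x³ − 60x² + 21x + 6.
Step 6: lead(24x³ − 60x² + 21x + 6) ÷ lead(D) = 24x³ ÷ 3x = 8x². Subtract (8x²)·D = 24x³ − 48x². Remainder: −12x² + 21x + 6.
Step 7: lead(−12x² + 21x + 6) ÷ lead(D) = −12x² ÷ 3x = −4x. Subtract (−4x)·D = −12x² + 24x. Remainder: −3x + 6.
Step 8: lead(−3x + 6) ÷ lead(D) = −3x ÷ 3x = −1. Subtract (−1)·D = −3x + 6. Remainder: 0.

R = [0], so D(x) is a factor of P(x). yes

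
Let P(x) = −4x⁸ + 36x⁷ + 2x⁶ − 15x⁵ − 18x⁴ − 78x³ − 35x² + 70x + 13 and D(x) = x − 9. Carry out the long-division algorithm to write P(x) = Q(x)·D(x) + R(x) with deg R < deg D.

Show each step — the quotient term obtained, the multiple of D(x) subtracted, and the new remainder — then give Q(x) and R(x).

Q(x) = −4x⁷ + 2x⁵ + 3x⁴ + 9x³ + 3x² − 8x − 2; R(x) = −5

Step 1: lead(−4x⁸ + 36x⁷ + 2x⁶ − 15x⁵ − 18x⁴ − 78x³ − 35x² + 70x + 13) ÷ lead(D) = −4x⁸ ÷ x = −4x⁷. Subtract (−4x⁷)·D = −4x⁸ + 36x⁷. Remainder: 2x⁶ − 15x⁵ − 18x⁴ − 78x³ − 35x² + 70x + 13.
Step 2: lead(2x⁶ − 15x⁵ − 18x⁴ − 78x³ − 35x² + 70x + 13) ÷ lead(D) = 2x⁶ ÷ x = 2x⁵. Subtract (2x⁵)·D = 2x⁶ − 18x⁵. Remainder: 3x⁵ − 18x⁴ − 78x³ − 35x² + 70x + 13.
Step 3: lead(3x⁵ − 18x⁴ − 78x³ − 35x² + 70x + 13) ÷ lead(D) = 3x⁵ ÷ x = 3x⁴. Subtract (3x⁴)·D = 3x⁵ − 27x⁴. Remainder: 9x⁴ − 78x³ − 35x² + 70x + 13.
Step 4: lead(9x⁴ − 78x³ − 35x² + 70x + 13) ÷ lead(D) = 9x⁴ ÷ x = 9x³. Subtract (9x³)·D = 9x⁴ − 81x³. Remainder: 3x³ − 35x² + 70x + 13.
Step 5: lead(3x³ − 35x² + 70x + 13) ÷ lead(D) = 3x³ ÷ x = 3x². Subtract (3x²)·D = 3x³ − 27x². Remainder: −8x² + 70x + 13.
Step 6: lead(−8x² + 70x + 13) ÷ lead(D) = −8x² ÷ x = −8x. Subtract (−8x)·D = −8x² + 72x. Remainder: −2x + 13.
Step 7: lead(−2x + 13) ÷ lead(D) = −2x ÷ x = −2. Subtract (−2)·D = −2x + 18. Remainder: −5.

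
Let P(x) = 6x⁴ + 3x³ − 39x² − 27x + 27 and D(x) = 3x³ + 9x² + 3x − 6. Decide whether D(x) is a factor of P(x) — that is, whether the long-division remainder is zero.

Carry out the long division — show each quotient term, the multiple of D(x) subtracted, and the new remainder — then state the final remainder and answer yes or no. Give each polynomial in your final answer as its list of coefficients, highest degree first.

Step 1: lead(6x⁴ + 3x³ − 39x² − 27x + 27) ÷ lead(D) = 6x⁴ ÷ 3x³ = 2x. Subtract (2x)·D = 6x⁴ + 18x³ + 6x² − 12x. Remainder: −15x³ − 45x² − 15x + 27.
Step 2: lead(−15x³ − 45x² − 15x + 27) ÷ lead(D) = −15x³ ÷ 3x³ = −5. Subtract (−5)·D = −15x³ − 45x² − 15x + 30. Remainder: −3.

R = [-3], so D(x) is not a factor of P(x). no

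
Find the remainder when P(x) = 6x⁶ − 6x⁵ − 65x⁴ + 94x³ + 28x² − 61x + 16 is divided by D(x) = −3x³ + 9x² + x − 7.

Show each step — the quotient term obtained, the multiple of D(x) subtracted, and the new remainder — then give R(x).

R(x) = 3x + 9

Step 1: lead(6x⁶ − 6x⁵ − 65x⁴ + 94x³ + 28x² − 61x + 16) ÷ lead(D) = 6x⁶ ÷ −3x³ = −2x³. Subtract (−2x³)·D = 6x⁶ − 18x⁵ − 2x⁴ + 14x³. Remainder: 12x⁵ − 63x⁴ + 80x³ + 28x² − 61x + 16.
Step 2: lead(12x⁵ − 63x⁴ + 80x³ + 28x² − 61x + 16) ÷ lead(D) = 12x⁵ ÷ −3x³ = −4x². Subtract (−4x²)·D = 12x⁵ − 36x⁴ − 4x³ + 28x². Remainder: −27x⁴ + 84x³ − 61x + 16.
Step 3: lead(−27x⁴ + 84x³ − 61x + 16) ÷ lead(D) = −27x⁴ ÷ −3x³ = 9x. Subtract (9x)·D = −27x⁴ + 81x³ + 9x² − 63x. Remainder: 3x³ − 9x² + 2x + 16.
Step 4: lead(3x³ − 9x² + 2x + 16) ÷ lead(D) = 3x³ ÷ −3x³ = −1. Subtract (−1)·D = 3x³ − 9x² − x + 7. Remainder: 3x + 9.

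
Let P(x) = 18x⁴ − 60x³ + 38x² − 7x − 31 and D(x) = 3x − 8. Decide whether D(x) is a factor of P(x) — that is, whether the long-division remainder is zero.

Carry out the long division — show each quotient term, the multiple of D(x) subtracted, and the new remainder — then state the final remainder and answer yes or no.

R(x) = −7, so D(x) is not a factor of P(x). no

Step 1: lead(18x⁴ − 60x³ + 38x² − 7x − 31) ÷ lead(D) = 18x⁴ ÷ 3x = 6x³. Subtract (6x³)·D = 18x⁴ − 48x³. Remainder: −12x³ + 38x² − 7x − 31.
Step 2: lead(−12x³ + 38x² − 7x − 31) ÷ lead(D) = −12x³ ÷ 3x = −4x². Subtract (−4x²)·D = −12x³ + 32x². Remainder: 6x² − 7x − 31.
Step 3: lead(6x² − 7x − 31) ÷ lead(D) = 6x² ÷ 3x = 2x. Subtract (2x)·D = 6x² − 16x. Remainder: 9x − 31.
Step 4: lead(9x − 31) ÷ lead(D) = 9x ÷ 3x = 3. Subtract (3)·D = 9x − 24. Remainder: −7.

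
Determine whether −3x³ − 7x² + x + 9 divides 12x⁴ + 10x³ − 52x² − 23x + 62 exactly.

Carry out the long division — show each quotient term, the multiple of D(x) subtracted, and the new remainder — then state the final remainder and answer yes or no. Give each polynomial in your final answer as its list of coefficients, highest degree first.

Step 1: lead(12x⁴ + 10x³ − 52x² − 23x + 62) ÷ lead(D) = 12x⁴ ÷ −3x³ = −4x. Subtract (−4x)·D = 12x⁴ + 28x³ − 4x² − 36x. Remainder: −18x³ − 48x² + 13x + 62.
Step 2: lead(−18x³ − 48x² + 13x + 62) ÷ lead(D) = −18x³ ÷ −3x³ = 6. Subtract (6)·D = −18x³ − 42x² + 6x + 54. Remainder: −6x² + 7x + 8.

R = [-6, 7, 8], so D(x) is not a factor of P(x). no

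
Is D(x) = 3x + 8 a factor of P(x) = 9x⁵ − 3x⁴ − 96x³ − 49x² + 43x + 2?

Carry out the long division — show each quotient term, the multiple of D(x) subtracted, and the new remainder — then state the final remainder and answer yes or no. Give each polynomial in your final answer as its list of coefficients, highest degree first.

R = [-6], so D(x) is not a factor of P(x). no

Step 1: lead(9x⁵ − 3x⁴ − 96x³ − 49x² + 43x + 2) ÷ lead(D) = 9x⁵ ÷ 3x = 3x⁴. Subtract (3x⁴)·D = 9x⁵ + 24x⁴. Remainder: −27x⁴ − 96x³ − 49x² + 43x + 2.
Step 2: lead(−27x⁴ − 96x³ − 49x² + 43x + 2) ÷ lead(D) = −27x⁴ ÷ 3x = −9x³. Subtract (−9x³)·D = −27x⁴ − 72x³. Remainder: −24x³ − 49x² + 43x + 2.
Step 3: lead(−24x³ − 49x² + 43x + 2) ÷ lead(D) = −24x³ ÷ 3x = −8x². Subtract (−8x²)·D = −24x³ − 64x². Remainder: 15x² + 43x + 2.
Step 4: lead(15x² + 43x + 2) ÷ lead(D) = 15x² ÷ 3x = 5x. Subtract (5x)·D = 15x² + 40x. Remainder: 3x + 2.
Step 5: lead(3x + 2) ÷ lead(D) = 3x ÷ 3x = 1. Subtract (1)·D = 3x + 8. Remainder: −6.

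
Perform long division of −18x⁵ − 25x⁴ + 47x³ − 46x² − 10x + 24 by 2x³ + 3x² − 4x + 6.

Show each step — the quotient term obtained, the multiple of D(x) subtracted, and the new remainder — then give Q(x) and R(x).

Q(x) = −9x² + x + 4; R(x) = 0

Step 1: lead(−18x⁵ − 25x⁴ + 47x³ − 46x² − 10x + 24) ÷ lead(D) = −18x⁵ ÷ 2x³ = −9x². Subtract (−9x²)·D = −18x⁵ − 27x⁴ + 36x³ − 54x². Remainder: 2x⁴ + 11x³ + 8x² − 10x + 24.
Step 2: lead(2x⁴ + 11x³ + 8x² − 10x + 24) ÷ lead(D) = 2x⁴ ÷ 2x³ = x. Subtract (x)·D = 2x⁴ + 3x³ − 4x² + 6x. Remainder: 8x³ + 12x² − 16x + 24.
Step 3: lead(8x³ + 12x² − 16x + 24) ÷ lead(D) = 8x³ ÷ 2x³ = 4. Subtract (4)·D = 8x³ + 12x² − 16x + 24. Remainder: 0.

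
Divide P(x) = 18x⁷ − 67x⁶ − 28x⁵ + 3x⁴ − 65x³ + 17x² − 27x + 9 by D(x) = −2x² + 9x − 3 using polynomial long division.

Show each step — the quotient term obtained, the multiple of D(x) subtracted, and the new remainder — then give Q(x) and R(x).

Q(x) = −9x⁵ − 7x⁴ − 4x³ − 9x² − 2x − 4; R(x) = 3x − 3

Step 1: lead(18x⁷ − 67x⁶ − 28x⁵ + 3x⁴ − 65x³ + 17x² − 27x + 9) ÷ lead(D) = 18x⁷ ÷ −2x² = −9x⁵. Subtract (−9x⁵)·D = 18x⁷ − 81x⁶ + 27x⁵. Remainder: 14x⁶ − 55x⁵ + 3x⁴ − 65x³ + 17x² − 27x + 9.
Step 2: lead(14x⁶ − 55x⁵ + 3x⁴ − 65x³ + 17x² − 27x + 9) ÷ lead(D) = 14x⁶ ÷ −2x² = −7x⁴. Subtract (−7x⁴)·D = 14x⁶ − 63x⁵ + 21x⁴. Remainder: 8x⁵ − 18x⁴ − 65x³ + 17x² − 27x + 9.
Step 3: lead(8x⁵ − 18x⁴ − 65x³ + 17x² − 27x + 9) ÷ lead(D) = 8x⁵ ÷ −2x² = −4x³. Subtract (−4x³)·D = 8x⁵ − 36x⁴ + 12x³. Remainder: 18x⁴ − 77x³ + 17x² − 27x + 9.
Step 4: lead(18x⁴ − 77x³ + 17x² − 27x + 9) ÷ lead(D) = 18x⁴ ÷ −2x² = −9x². Subtract (−9x²)·D = 18x⁴ − 81x³ + 27x². Remainder: 4x³ − 10x² − 27x + 9.
Step 5: lead(4x³ − 10x² − 27x + 9) ÷ lead(D) = 4x³ ÷ −2x² = −2x. Subtract (−2x)·D = 4x³ − 18x² + 6x. Remainder: 8x² − 33x + 9.
Step 6: lead(8x² − 33x + 9) ÷ lead(D) = 8x² ÷ −2x² = −4. Subtract (−4)·D = 8x² − 36x + 12. Remainder: 3x − 3.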